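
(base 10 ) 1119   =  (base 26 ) 1h1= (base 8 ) 2137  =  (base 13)681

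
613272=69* 8888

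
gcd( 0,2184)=2184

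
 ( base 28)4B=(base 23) 58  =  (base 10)123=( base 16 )7b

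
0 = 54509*0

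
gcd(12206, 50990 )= 2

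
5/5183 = 5/5183 = 0.00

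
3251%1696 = 1555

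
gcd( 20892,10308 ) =12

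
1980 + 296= 2276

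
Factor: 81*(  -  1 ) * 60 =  - 2^2*3^5*5^1= -4860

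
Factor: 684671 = 13^1*52667^1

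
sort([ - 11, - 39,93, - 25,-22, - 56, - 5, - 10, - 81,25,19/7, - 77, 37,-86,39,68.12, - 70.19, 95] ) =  [ - 86,- 81, - 77, - 70.19, - 56, - 39, - 25, - 22, - 11, - 10,-5,19/7,25, 37, 39,68.12, 93,95 ]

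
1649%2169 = 1649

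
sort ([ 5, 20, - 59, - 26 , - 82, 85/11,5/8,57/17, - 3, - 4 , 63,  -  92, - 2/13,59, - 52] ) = [ - 92, - 82, - 59, - 52,  -  26,-4,-3, - 2/13, 5/8, 57/17, 5, 85/11, 20, 59, 63 ]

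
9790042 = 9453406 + 336636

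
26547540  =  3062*8670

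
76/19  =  4 = 4.00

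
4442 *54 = 239868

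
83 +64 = 147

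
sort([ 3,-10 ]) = [  -  10,3]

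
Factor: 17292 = 2^2 * 3^1*11^1*131^1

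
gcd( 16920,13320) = 360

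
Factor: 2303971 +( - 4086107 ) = - 1782136 = -2^3*89^1 * 2503^1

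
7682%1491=227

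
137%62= 13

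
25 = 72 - 47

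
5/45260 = 1/9052 = 0.00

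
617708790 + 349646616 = 967355406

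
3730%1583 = 564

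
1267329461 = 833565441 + 433764020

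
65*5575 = 362375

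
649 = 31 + 618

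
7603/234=7603/234=32.49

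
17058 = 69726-52668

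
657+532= 1189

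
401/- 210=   -  401/210= - 1.91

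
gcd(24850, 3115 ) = 35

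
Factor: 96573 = 3^1*32191^1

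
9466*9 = 85194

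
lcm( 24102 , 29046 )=1132794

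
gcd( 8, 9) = 1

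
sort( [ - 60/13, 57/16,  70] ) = [ - 60/13, 57/16, 70]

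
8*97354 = 778832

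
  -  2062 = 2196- 4258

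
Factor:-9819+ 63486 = 3^2*67^1*89^1 =53667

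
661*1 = 661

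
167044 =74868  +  92176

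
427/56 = 7 + 5/8= 7.62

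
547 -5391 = -4844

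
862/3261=862/3261 = 0.26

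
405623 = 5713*71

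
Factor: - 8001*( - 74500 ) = 596074500 = 2^2*3^2*5^3*7^1*127^1 * 149^1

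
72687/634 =72687/634 =114.65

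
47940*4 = 191760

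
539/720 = 539/720 = 0.75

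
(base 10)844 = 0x34c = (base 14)444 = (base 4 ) 31030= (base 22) 1G8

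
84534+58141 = 142675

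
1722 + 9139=10861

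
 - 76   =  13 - 89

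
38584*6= 231504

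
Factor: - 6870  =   - 2^1*3^1*5^1 * 229^1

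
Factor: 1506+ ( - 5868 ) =  -  2^1 * 3^1*727^1  =  - 4362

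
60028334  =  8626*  6959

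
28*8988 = 251664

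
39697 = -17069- - 56766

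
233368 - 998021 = - 764653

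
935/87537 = 935/87537 = 0.01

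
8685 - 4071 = 4614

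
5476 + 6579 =12055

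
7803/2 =7803/2 = 3901.50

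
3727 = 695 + 3032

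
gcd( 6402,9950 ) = 2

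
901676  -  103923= 797753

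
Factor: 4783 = 4783^1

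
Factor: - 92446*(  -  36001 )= 2^1*7^1*17^1*37^1*139^1*2719^1 = 3328148446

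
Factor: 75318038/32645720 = 2^( - 2)*5^( - 1 )*191^( -1 )*3911^1*4273^( - 1 )*9629^1=37659019/16322860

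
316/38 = 8+6/19 = 8.32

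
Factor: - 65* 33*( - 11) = 3^1 * 5^1*11^2 * 13^1 = 23595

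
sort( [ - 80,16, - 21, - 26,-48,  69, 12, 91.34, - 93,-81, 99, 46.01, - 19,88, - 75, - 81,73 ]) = [  -  93, - 81, - 81, - 80,-75, - 48, - 26, - 21, - 19,12,16, 46.01, 69, 73,88,91.34,  99 ] 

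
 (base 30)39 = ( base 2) 1100011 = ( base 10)99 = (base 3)10200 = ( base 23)47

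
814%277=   260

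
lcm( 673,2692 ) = 2692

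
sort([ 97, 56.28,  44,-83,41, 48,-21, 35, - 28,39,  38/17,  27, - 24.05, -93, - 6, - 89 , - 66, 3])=[ - 93, - 89, - 83, - 66, - 28, - 24.05 ,-21,-6, 38/17, 3,  27,35,39, 41,  44,48,56.28,97] 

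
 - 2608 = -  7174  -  -4566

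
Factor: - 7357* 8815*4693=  - 304350224815= - 5^1*7^1*13^1*19^2 * 41^1*43^1 *1051^1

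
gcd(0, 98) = 98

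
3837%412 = 129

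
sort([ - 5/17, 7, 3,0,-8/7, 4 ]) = [ - 8/7, -5/17, 0,3,4, 7 ]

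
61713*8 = 493704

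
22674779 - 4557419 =18117360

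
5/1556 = 5/1556 = 0.00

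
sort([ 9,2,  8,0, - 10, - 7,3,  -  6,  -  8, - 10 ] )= [ - 10,-10, - 8, - 7,-6,  0,2, 3, 8,9 ]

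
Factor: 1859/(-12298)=-13/86 = - 2^( - 1 ) * 13^1*43^(-1 )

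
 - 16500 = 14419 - 30919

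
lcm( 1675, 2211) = 55275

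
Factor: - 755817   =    -  3^1* 251939^1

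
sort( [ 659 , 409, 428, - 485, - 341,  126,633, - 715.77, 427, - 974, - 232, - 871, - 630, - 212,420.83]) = [ -974,-871, - 715.77, - 630, - 485,-341, - 232, - 212, 126,409, 420.83, 427,428,633, 659 ] 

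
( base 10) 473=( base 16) 1d9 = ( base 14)25B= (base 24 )JH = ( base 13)2a5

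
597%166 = 99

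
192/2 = 96 = 96.00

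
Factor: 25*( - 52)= -1300 =-2^2*5^2*13^1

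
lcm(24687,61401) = 2394639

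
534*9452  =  5047368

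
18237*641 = 11689917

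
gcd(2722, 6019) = 1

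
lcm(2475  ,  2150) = 212850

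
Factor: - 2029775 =-5^2 * 11^3 * 61^1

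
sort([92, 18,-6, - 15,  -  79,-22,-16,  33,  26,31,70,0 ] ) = [ - 79, - 22, - 16, - 15, - 6 , 0, 18,26,31,33,70,92]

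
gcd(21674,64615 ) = 1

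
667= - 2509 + 3176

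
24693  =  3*8231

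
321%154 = 13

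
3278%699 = 482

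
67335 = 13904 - - 53431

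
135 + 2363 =2498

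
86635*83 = 7190705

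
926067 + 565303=1491370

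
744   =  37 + 707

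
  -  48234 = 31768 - 80002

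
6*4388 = 26328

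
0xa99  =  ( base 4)222121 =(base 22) 5D7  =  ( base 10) 2713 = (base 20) 6FD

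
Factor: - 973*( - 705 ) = 685965  =  3^1*5^1*7^1*47^1*139^1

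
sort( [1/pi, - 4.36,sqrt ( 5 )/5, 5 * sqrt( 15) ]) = [-4.36, 1/pi,sqrt(5)/5, 5*sqrt(  15)]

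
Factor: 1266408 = 2^3*3^3*11^1*13^1 * 41^1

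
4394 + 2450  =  6844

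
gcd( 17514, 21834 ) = 18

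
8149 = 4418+3731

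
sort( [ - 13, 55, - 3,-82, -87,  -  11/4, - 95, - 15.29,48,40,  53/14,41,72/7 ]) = [-95, - 87,- 82, -15.29, - 13, - 3, - 11/4 , 53/14,72/7,40,41,48 , 55]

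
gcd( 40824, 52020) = 36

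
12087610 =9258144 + 2829466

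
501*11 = 5511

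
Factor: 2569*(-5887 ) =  - 7^2*29^2*367^1 = - 15123703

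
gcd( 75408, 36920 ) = 8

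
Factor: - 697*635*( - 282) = 2^1*3^1* 5^1*17^1*41^1*47^1*127^1 = 124811790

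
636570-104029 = 532541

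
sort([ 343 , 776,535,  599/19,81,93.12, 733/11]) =[ 599/19,733/11, 81,93.12,343, 535, 776 ] 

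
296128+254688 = 550816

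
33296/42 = 16648/21 = 792.76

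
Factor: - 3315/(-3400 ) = 39/40= 2^(-3 )*3^1*  5^( - 1)*13^1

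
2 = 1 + 1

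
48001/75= 640 + 1/75 = 640.01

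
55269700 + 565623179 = 620892879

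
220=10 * 22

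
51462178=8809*5842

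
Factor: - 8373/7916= - 2^( - 2)* 3^1*1979^( - 1)*2791^1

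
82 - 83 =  - 1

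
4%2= 0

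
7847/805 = 9 + 86/115 = 9.75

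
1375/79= 1375/79 = 17.41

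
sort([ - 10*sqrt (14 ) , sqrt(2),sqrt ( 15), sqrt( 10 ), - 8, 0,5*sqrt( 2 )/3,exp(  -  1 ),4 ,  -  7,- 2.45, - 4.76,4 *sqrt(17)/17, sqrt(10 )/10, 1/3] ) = [ - 10 *sqrt( 14 ), - 8, - 7 , - 4.76, - 2.45 , 0,sqrt (10)/10, 1/3 , exp( - 1 ),  4*sqrt(17 )/17,sqrt(2), 5*sqrt( 2)/3,  sqrt(10), sqrt(15),  4 ] 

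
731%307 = 117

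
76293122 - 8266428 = 68026694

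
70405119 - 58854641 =11550478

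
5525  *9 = 49725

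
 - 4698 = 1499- 6197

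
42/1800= 7/300= 0.02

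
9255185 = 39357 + 9215828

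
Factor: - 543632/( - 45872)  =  557/47  =  47^ ( - 1)*557^1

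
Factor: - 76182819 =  - 3^1 * 67^2*5657^1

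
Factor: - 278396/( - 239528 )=881/758 = 2^( - 1)*379^( - 1 ) * 881^1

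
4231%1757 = 717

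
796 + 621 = 1417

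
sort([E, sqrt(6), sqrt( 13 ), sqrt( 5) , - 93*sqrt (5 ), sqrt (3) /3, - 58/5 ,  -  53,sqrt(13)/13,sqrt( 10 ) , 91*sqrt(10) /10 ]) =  [ - 93*  sqrt(5), - 53,-58/5, sqrt(13)/13,sqrt ( 3)/3, sqrt(5),sqrt ( 6 ),E, sqrt( 10 ), sqrt( 13), 91*sqrt(10) /10 ] 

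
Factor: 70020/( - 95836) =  - 17505/23959 = - 3^2*5^1*13^( - 1)*19^(-1)*97^( - 1 )*389^1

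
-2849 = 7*( - 407)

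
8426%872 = 578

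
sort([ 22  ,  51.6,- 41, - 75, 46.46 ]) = [  -  75,-41, 22,46.46,51.6]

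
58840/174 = 29420/87 = 338.16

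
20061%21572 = 20061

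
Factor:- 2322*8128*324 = -2^9 * 3^7*43^1*127^1 = - 6114921984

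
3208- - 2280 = 5488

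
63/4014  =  7/446 = 0.02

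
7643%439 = 180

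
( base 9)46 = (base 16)2A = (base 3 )1120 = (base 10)42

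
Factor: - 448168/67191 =  -  2^3 * 3^( - 1 )*7^1 * 53^1 * 151^1*22397^(-1 ) 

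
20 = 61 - 41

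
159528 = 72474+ 87054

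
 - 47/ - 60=47/60  =  0.78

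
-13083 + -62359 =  - 75442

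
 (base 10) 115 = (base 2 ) 1110011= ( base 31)3m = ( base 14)83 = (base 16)73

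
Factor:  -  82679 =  - 29^1*2851^1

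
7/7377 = 7/7377  =  0.00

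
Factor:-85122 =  - 2^1 * 3^2*4729^1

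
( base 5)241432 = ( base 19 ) 15h5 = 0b10001100100000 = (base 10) 8992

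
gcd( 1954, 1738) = 2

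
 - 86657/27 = - 86657/27 = - 3209.52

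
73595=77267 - 3672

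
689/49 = 689/49 =14.06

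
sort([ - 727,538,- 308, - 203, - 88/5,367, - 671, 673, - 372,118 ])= [  -  727,  -  671, - 372,-308, - 203,-88/5,  118,367,  538, 673 ] 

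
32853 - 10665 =22188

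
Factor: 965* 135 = 3^3*5^2*193^1 = 130275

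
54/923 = 54/923 = 0.06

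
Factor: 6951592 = 2^3*277^1*3137^1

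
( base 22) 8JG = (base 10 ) 4306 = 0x10d2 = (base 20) af6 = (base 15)1421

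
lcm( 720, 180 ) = 720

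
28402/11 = 2582 =2582.00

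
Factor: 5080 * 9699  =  2^3* 3^1*5^1 *53^1*61^1*127^1=49270920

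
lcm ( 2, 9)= 18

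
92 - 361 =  - 269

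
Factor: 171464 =2^3 * 21433^1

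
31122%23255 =7867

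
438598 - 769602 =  - 331004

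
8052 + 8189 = 16241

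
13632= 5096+8536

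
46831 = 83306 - 36475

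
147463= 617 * 239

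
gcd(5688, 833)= 1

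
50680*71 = 3598280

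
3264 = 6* 544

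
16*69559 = 1112944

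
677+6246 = 6923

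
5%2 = 1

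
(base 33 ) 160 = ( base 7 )3516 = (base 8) 2407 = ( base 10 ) 1287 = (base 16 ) 507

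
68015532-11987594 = 56027938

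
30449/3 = 30449/3=10149.67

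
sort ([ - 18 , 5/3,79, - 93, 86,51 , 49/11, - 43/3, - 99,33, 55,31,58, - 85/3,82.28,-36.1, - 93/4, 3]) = [ - 99,-93, - 36.1,-85/3, - 93/4,- 18, - 43/3,  5/3, 3, 49/11,  31 , 33, 51,55 , 58, 79  ,  82.28,86]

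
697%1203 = 697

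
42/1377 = 14/459 = 0.03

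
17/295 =17/295 = 0.06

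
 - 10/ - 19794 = 5/9897 = 0.00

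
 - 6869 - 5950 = - 12819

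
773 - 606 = 167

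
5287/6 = 5287/6 =881.17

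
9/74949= 3/24983 = 0.00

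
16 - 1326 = -1310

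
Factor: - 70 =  - 2^1*5^1*7^1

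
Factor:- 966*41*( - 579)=2^1* 3^2*7^1* 23^1*41^1  *193^1 = 22931874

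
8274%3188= 1898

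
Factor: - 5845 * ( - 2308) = 2^2 * 5^1*7^1 * 167^1 * 577^1=13490260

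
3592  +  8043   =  11635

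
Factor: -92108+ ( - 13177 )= - 105285 = - 3^1*5^1*7019^1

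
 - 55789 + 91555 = 35766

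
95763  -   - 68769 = 164532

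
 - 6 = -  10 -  - 4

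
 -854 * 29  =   - 24766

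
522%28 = 18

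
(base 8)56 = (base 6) 114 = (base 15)31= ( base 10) 46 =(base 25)1L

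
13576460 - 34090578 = - 20514118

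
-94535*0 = 0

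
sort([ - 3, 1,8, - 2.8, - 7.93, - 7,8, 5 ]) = [ - 7.93, - 7, - 3,-2.8, 1,  5, 8, 8 ]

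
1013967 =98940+915027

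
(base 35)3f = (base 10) 120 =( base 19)66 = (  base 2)1111000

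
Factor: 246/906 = 41^1 * 151^ ( - 1 ) = 41/151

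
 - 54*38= -2052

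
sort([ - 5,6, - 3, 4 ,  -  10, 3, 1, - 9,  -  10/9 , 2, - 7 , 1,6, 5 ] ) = [ - 10, - 9, - 7, - 5, - 3, - 10/9, 1, 1, 2, 3,4, 5,6,6]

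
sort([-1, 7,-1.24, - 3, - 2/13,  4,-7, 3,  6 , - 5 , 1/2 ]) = [- 7, - 5,- 3,-1.24, - 1, - 2/13, 1/2, 3 , 4,6,  7]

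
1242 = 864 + 378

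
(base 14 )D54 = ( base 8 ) 5076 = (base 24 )4D6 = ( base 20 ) 6B2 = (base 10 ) 2622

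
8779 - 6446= 2333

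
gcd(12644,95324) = 4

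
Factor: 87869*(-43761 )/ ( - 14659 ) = 3^1*29^1*107^(-1)  *137^ (-1 )*503^1*87869^1 = 3845235309/14659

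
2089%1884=205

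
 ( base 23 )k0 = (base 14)24C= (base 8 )714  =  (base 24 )J4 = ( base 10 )460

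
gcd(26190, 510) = 30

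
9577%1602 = 1567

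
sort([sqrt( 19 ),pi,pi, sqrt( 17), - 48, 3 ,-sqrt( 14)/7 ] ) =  [ - 48, - sqrt( 14)/7,3,pi,pi,sqrt( 17 ), sqrt( 19 )] 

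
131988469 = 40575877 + 91412592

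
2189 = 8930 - 6741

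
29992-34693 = - 4701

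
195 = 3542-3347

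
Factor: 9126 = 2^1*3^3*13^2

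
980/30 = 98/3  =  32.67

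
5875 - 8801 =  - 2926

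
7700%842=122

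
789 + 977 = 1766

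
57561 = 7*8223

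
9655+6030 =15685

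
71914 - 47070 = 24844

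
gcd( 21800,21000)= 200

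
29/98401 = 29/98401 =0.00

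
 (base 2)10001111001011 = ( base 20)12I3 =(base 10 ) 9163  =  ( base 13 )422B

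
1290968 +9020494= 10311462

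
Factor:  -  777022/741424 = - 388511/370712 = - 2^( - 3)*149^( - 1) * 311^(  -  1)*443^1*877^1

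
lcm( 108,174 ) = 3132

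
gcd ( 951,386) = 1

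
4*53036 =212144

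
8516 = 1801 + 6715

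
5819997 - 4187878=1632119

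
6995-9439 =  - 2444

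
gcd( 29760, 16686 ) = 6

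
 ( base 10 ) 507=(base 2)111111011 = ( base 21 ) 133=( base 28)I3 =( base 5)4012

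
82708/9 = 82708/9=9189.78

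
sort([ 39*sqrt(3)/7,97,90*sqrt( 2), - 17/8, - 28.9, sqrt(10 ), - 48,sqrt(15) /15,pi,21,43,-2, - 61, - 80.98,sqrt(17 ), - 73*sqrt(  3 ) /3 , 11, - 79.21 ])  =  [ - 80.98, - 79.21, - 61, - 48, - 73*sqrt(3)/3, - 28.9, - 17/8, - 2,sqrt(15)/15, pi,sqrt( 10 ),sqrt(17),39* sqrt(3) /7,11,21, 43,97,  90 * sqrt (2) ] 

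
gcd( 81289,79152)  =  1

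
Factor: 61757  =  61757^1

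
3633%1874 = 1759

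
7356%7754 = 7356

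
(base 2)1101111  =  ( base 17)69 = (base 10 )111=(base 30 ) 3l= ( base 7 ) 216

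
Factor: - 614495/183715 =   -  29^( - 1 )*97^1= -97/29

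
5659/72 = 5659/72 = 78.60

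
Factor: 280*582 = 162960 = 2^4 * 3^1*5^1*7^1*97^1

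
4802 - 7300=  - 2498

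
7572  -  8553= -981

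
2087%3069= 2087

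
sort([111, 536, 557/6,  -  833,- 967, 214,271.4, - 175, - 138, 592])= [ - 967 , - 833, - 175, - 138 , 557/6, 111,214, 271.4, 536,592 ] 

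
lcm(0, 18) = 0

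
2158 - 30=2128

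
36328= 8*4541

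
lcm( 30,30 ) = 30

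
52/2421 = 52/2421 = 0.02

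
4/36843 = 4/36843 = 0.00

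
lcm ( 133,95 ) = 665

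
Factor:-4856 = -2^3*607^1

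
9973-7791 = 2182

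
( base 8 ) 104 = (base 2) 1000100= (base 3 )2112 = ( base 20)38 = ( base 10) 68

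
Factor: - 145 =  - 5^1*29^1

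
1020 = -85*( - 12)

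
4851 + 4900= 9751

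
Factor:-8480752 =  - 2^4*7^1*75721^1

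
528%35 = 3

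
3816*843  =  3216888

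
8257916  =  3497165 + 4760751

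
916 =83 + 833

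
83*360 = 29880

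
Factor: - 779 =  -19^1*41^1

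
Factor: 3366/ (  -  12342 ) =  - 3^1*11^(  -  1 ) = -3/11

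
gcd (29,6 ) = 1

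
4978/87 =57 + 19/87 = 57.22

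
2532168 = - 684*( - 3702) 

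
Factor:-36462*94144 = -3432678528 = -  2^7 * 3^1*59^1*103^1*1471^1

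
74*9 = 666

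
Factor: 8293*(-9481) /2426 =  - 78625933/2426 = - 2^( - 1)*19^1*499^1*1213^(-1 )*8293^1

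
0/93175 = 0 = 0.00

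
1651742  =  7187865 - 5536123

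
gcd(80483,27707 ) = 1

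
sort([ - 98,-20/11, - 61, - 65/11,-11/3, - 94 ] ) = [ - 98, - 94, - 61,-65/11 , - 11/3,  -  20/11] 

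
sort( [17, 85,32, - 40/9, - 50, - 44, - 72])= [ - 72, - 50, - 44, - 40/9, 17,32,  85]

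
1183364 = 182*6502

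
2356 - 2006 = 350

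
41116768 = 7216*5698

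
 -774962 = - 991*782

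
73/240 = 73/240 = 0.30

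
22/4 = 5+1/2 = 5.50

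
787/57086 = 787/57086 = 0.01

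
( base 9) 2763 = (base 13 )c42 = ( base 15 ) 93C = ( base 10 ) 2082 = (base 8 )4042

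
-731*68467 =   -  50049377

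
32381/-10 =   -  3239 + 9/10  =  -3238.10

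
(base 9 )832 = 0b1010100101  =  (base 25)122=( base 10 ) 677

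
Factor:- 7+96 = 89  =  89^1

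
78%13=0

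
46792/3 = 15597  +  1/3 = 15597.33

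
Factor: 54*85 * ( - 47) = - 2^1*3^3*5^1*  17^1 * 47^1= - 215730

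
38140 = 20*1907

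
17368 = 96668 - 79300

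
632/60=10+8/15 = 10.53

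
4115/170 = 823/34 = 24.21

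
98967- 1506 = 97461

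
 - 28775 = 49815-78590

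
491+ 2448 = 2939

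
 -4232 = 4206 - 8438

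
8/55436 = 2/13859 = 0.00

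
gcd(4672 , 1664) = 64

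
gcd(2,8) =2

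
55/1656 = 55/1656 =0.03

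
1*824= 824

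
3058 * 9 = 27522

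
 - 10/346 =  - 5/173= -0.03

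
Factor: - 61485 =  - 3^1 * 5^1*4099^1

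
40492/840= 48 + 43/210 = 48.20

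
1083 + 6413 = 7496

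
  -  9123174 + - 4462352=- 13585526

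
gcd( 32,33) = 1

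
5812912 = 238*24424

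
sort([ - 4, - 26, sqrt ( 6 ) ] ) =[ - 26, - 4, sqrt( 6)]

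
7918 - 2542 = 5376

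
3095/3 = 3095/3 = 1031.67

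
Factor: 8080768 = 2^7*63131^1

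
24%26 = 24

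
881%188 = 129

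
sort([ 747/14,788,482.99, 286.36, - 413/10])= [ - 413/10, 747/14,286.36, 482.99, 788 ]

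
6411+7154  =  13565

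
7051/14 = 7051/14 = 503.64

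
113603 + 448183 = 561786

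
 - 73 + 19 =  - 54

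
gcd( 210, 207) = 3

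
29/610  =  29/610  =  0.05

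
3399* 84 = 285516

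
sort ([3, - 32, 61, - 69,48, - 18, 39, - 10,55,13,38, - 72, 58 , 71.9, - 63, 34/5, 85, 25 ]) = [ - 72, - 69,  -  63, - 32 , - 18, - 10,3, 34/5, 13, 25, 38,  39,48,55 , 58, 61,71.9, 85 ]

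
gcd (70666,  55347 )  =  1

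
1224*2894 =3542256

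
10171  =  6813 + 3358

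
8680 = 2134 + 6546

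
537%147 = 96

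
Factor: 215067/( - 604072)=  - 2^( - 3)*3^1 * 7^( - 2 )*17^1*23^ ( - 1)*67^( - 1 )*4217^1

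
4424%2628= 1796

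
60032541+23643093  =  83675634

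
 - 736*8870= - 6528320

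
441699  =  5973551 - 5531852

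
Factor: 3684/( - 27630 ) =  -2^1*3^(-1 )*5^( - 1)=- 2/15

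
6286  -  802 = 5484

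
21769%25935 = 21769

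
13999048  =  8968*1561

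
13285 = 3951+9334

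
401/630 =401/630 = 0.64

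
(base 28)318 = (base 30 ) 2JI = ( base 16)954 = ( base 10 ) 2388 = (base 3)10021110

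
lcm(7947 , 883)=7947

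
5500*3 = 16500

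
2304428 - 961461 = 1342967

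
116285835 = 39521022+76764813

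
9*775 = 6975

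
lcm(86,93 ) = 7998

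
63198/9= 7022 = 7022.00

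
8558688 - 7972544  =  586144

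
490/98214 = 245/49107 = 0.00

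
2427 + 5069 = 7496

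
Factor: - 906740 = -2^2 * 5^1*45337^1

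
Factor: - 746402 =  - 2^1  *  17^1 * 29^1 * 757^1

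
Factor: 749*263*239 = 7^1*107^1* 239^1 * 263^1 = 47079893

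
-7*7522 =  - 52654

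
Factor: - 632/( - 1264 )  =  1/2 = 2^( -1 )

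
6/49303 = 6/49303 =0.00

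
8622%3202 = 2218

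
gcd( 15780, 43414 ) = 2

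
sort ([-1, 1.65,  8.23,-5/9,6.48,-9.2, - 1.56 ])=[ - 9.2, - 1.56 ,  -  1, - 5/9,1.65, 6.48,8.23 ] 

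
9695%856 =279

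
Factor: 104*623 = 2^3*7^1* 13^1*89^1=64792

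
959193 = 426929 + 532264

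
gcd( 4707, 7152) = 3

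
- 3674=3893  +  -7567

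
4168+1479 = 5647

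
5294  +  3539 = 8833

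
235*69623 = 16361405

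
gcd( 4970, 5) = 5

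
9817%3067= 616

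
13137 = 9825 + 3312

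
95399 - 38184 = 57215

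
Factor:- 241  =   - 241^1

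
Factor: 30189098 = 2^1*15094549^1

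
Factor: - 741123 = -3^3*27449^1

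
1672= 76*22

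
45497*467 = 21247099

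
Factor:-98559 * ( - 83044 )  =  2^2 * 3^2 *13^1 * 47^1*233^1 * 1597^1 = 8184733596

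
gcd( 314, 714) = 2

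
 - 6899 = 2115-9014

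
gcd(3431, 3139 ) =73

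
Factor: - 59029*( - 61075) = 5^2*7^1*349^1 * 59029^1=3605196175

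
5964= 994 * 6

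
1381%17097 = 1381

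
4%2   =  0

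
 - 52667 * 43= - 2264681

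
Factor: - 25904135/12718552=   -2^( - 3 )*5^1*7^( -1)*11^( - 2)*1877^( - 1)*5180827^1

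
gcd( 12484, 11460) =4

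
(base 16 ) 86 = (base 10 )134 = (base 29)4I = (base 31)4A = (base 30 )4e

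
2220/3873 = 740/1291 =0.57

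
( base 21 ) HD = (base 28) D6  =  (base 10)370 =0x172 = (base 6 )1414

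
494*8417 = 4157998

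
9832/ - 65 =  - 9832/65= - 151.26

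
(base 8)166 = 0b1110110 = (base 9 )141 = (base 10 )118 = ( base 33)3J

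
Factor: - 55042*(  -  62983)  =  2^1 *13^1*29^1*73^1 * 62983^1 = 3466710286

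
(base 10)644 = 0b1010000100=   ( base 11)536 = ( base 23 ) 150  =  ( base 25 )10j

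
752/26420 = 188/6605 = 0.03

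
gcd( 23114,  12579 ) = 7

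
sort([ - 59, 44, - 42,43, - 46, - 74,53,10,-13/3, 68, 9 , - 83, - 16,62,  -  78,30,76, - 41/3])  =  [ - 83, - 78,  -  74, - 59,-46, - 42, - 16,  -  41/3,-13/3,9,  10, 30,43, 44,  53,62,  68, 76]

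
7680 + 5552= 13232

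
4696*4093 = 19220728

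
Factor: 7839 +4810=7^1*13^1*139^1 = 12649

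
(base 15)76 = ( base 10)111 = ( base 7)216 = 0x6F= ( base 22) 51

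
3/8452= 3/8452= 0.00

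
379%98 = 85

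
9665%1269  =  782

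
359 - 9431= - 9072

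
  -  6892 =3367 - 10259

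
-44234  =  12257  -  56491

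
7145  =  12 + 7133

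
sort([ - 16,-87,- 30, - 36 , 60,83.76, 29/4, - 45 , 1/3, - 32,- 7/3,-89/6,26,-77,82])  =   [ - 87, - 77,-45,-36, - 32,-30,- 16,-89/6, - 7/3,1/3,29/4, 26,60,  82,83.76]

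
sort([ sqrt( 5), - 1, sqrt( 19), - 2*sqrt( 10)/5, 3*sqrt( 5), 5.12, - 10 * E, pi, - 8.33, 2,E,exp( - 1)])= [ - 10*E,-8.33,-2*sqrt( 10)/5, - 1  ,  exp(-1)  ,  2,sqrt( 5) , E,pi, sqrt( 19) , 5.12,3*sqrt(5) ]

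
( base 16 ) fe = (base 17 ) eg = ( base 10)254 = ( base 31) 86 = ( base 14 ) 142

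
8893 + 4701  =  13594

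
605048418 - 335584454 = 269463964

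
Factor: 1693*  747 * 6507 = 8229214197 =3^5 * 83^1*241^1*1693^1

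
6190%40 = 30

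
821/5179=821/5179  =  0.16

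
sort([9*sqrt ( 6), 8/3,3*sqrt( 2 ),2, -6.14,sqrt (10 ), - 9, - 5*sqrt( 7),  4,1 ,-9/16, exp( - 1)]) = [-5*sqrt( 7) , -9,-6.14, - 9/16, exp(-1),1,2,8/3, sqrt( 10), 4, 3*sqrt( 2 ),  9*sqrt ( 6) ] 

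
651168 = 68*9576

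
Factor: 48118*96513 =4644012534 = 2^1 * 3^1*7^2* 53^1*491^1*607^1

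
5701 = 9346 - 3645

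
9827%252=251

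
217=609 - 392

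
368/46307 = 368/46307 = 0.01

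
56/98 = 4/7 = 0.57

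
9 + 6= 15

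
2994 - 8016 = -5022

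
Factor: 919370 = 2^1*5^1  *89^1 * 1033^1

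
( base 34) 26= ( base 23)35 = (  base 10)74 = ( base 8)112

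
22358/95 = 235+33/95 = 235.35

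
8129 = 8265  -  136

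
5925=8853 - 2928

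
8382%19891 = 8382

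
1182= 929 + 253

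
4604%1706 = 1192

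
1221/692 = 1 + 529/692 = 1.76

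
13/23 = 13/23 = 0.57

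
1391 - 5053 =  - 3662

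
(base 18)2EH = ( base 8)1625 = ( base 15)412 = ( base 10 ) 917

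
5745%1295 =565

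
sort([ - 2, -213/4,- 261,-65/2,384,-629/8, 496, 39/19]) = [ - 261, - 629/8, - 213/4, - 65/2, - 2,  39/19,384,496 ] 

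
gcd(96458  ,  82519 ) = 1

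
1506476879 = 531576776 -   -  974900103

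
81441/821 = 99 + 162/821 = 99.20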